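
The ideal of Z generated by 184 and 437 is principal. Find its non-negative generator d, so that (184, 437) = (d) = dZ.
(184, 437) = (23); d = 23

In the PID Z, (a, b) is generated by gcd(a, b). Compute gcd(437, 184) with the extended Euclidean algorithm, tracking rows (r, s, t) with s·437 + t·184 = r:
  row A: (437, 1, 0)   [1·437 + 0·184 = 437]
  row B: (184, 0, 1)   [0·437 + 1·184 = 184]
  437 = 2·184 + 69   → row C = row A − 2·row B = (69, 1, −2)   [check: 1·437 − 2·184 = 69]
  184 = 2·69 + 46   → row D = row B − 2·row C = (46, −2, 5)   [check: −2·437 + 5·184 = 46]
  69 = 1·46 + 23   → row E = row C − 1·row D = (23, 3, −7)   [check: 3·437 − 7·184 = 23]
  46 = 2·23 + 0   → remainder 0, stop. gcd = 23 (last nonzero row E).
So gcd(184, 437) = 23, with Bézout identity 3·437 − 7·184 = 23. Containment (⊇): the Bézout identity exhibits 23 as an element of (184, 437), giving (23) ⊆ (184, 437). Containment (⊆): since 23 | 184 and 23 | 437 (184 = 23·8, 437 = 23·19), every Z-linear combination of 184 and 437 is divisible by 23, so (184, 437) ⊆ (23). Therefore (184, 437) = (23), d = 23.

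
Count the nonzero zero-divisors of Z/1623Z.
In Z/1623Z each nonzero element is either a unit (gcd with 1623 is 1) or a zero-divisor (gcd > 1). The number of units is φ(1623): factorise 1623 = 3 · 541, so φ(1623) = (3 − 1) · (541 − 1) = 2 · 540 = 1080. The nonzero elements number 1623 − 1 = 1622. Hence the nonzero zero-divisors number 1622 − 1080 = 542.

Final answer: Z/1623Z has 542 nonzero zero-divisors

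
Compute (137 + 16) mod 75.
3

Reduce the summands first: 137 ≡ 62 (mod 75), so 137 + 16 ≡ 62 + 16 (mod 75). 62 + 16 = 78; 78 = 1·75 + 3, so (137 + 16) mod 75 = 3.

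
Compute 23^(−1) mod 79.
Apply the extended Euclidean algorithm to (79, 23), tracking rows (r, s, t) with s·79 + t·23 = r. Each division r_prev = q·r_cur + r_new produces the new row as (previous row) − q·(current row):
  row A: (79, 1, 0)   [1·79 + 0·23 = 79]
  row B: (23, 0, 1)   [0·79 + 1·23 = 23]
  79 = 3·23 + 10   → row C = row A − 3·row B = (10, 1, −3)   [check: 1·79 − 3·23 = 10]
  23 = 2·10 + 3   → row D = row B − 2·row C = (3, −2, 7)   [check: −2·79 + 7·23 = 3]
  10 = 3·3 + 1   → row E = row C − 3·row D = (1, 7, −24)   [check: 7·79 − 24·23 = 1]
  3 = 3·1 + 0   → remainder 0, stop. gcd = 1 (last nonzero row E).
The gcd is 1, so 23 is invertible mod 79. The last nonzero row gives 7·79 − 24·23 = 1, so t = −24. So 23^(−1) ≡ −24 ≡ 55 (mod 79). Verify: 23 · 55 = 1265 ≡ 1 (mod 79). ✓

Final answer: 23^(−1) ≡ 55 (mod 79)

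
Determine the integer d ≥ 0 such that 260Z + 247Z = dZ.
In the PID Z, (a, b) is generated by gcd(a, b). Compute gcd(260, 247) with the extended Euclidean algorithm, tracking rows (r, s, t) with s·260 + t·247 = r:
  row A: (260, 1, 0)   [1·260 + 0·247 = 260]
  row B: (247, 0, 1)   [0·260 + 1·247 = 247]
  260 = 1·247 + 13   → row C = row A − 1·row B = (13, 1, −1)   [check: 1·260 − 1·247 = 13]
  247 = 19·13 + 0   → remainder 0, stop. gcd = 13 (last nonzero row C).
So gcd(260, 247) = 13, with Bézout identity 1·260 − 1·247 = 13. Containment (⊇): the Bézout identity exhibits 13 as an element of (260, 247), giving (13) ⊆ (260, 247). Containment (⊆): since 13 | 260 and 13 | 247 (260 = 13·20, 247 = 13·19), every Z-linear combination of 260 and 247 is divisible by 13, so (260, 247) ⊆ (13). Therefore (260, 247) = (13), d = 13.

Final answer: (260, 247) = (13); d = 13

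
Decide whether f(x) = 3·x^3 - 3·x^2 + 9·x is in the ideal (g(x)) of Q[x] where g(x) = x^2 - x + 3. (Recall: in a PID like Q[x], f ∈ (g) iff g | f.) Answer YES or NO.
In Q[x] the ideal (g) consists of all multiples of g, so f ∈ (g) iff g | f, i.e. iff the remainder of f on division by g is 0. Divide f by g (g is monic, so eliminate the leading term of the running remainder at each step):
  leading term 3·x^3: subtract (3·x)·g(x) = 3·x^3 - 3·x^2 + 9·x, leaving 0
The remainder is 0, so f(x) = g(x) · h(x) with h(x) = 3·x. Hence g | f, i.e. f ∈ (g).

Final answer: YES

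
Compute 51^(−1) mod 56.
Apply the extended Euclidean algorithm to (56, 51), tracking rows (r, s, t) with s·56 + t·51 = r. Each division r_prev = q·r_cur + r_new produces the new row as (previous row) − q·(current row):
  row A: (56, 1, 0)   [1·56 + 0·51 = 56]
  row B: (51, 0, 1)   [0·56 + 1·51 = 51]
  56 = 1·51 + 5   → row C = row A − 1·row B = (5, 1, −1)   [check: 1·56 − 1·51 = 5]
  51 = 10·5 + 1   → row D = row B − 10·row C = (1, −10, 11)   [check: −10·56 + 11·51 = 1]
  5 = 5·1 + 0   → remainder 0, stop. gcd = 1 (last nonzero row D).
The gcd is 1, so 51 is invertible mod 56. The last nonzero row gives −10·56 + 11·51 = 1, so t = 11. So 51^(−1) ≡ 11 (mod 56). Verify: 51 · 11 = 561 ≡ 1 (mod 56). ✓

Final answer: 51^(−1) ≡ 11 (mod 56)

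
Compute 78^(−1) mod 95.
78^(−1) ≡ 67 (mod 95)

Apply the extended Euclidean algorithm to (95, 78), tracking rows (r, s, t) with s·95 + t·78 = r. Each division r_prev = q·r_cur + r_new produces the new row as (previous row) − q·(current row):
  row A: (95, 1, 0)   [1·95 + 0·78 = 95]
  row B: (78, 0, 1)   [0·95 + 1·78 = 78]
  95 = 1·78 + 17   → row C = row A − 1·row B = (17, 1, −1)   [check: 1·95 − 1·78 = 17]
  78 = 4·17 + 10   → row D = row B − 4·row C = (10, −4, 5)   [check: −4·95 + 5·78 = 10]
  17 = 1·10 + 7   → row E = row C − 1·row D = (7, 5, −6)   [check: 5·95 − 6·78 = 7]
  10 = 1·7 + 3   → row F = row D − 1·row E = (3, −9, 11)   [check: −9·95 + 11·78 = 3]
  7 = 2·3 + 1   → row G = row E − 2·row F = (1, 23, −28)   [check: 23·95 − 28·78 = 1]
  3 = 3·1 + 0   → remainder 0, stop. gcd = 1 (last nonzero row G).
The gcd is 1, so 78 is invertible mod 95. The last nonzero row gives 23·95 − 28·78 = 1, so t = −28. So 78^(−1) ≡ −28 ≡ 67 (mod 95). Verify: 78 · 67 = 5226 ≡ 1 (mod 95). ✓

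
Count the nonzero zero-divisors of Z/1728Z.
In Z/1728Z each nonzero element is either a unit (gcd with 1728 is 1) or a zero-divisor (gcd > 1). The number of units is φ(1728): factorise 1728 = 2^6 · 3^3, so φ(1728) = (2^6 − 2^5) · (3^3 − 3^2) = 32 · 18 = 576. The nonzero elements number 1728 − 1 = 1727. Hence the nonzero zero-divisors number 1727 − 576 = 1151.

Final answer: Z/1728Z has 1151 nonzero zero-divisors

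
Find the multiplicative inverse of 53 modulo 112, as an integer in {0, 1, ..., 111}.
Apply the extended Euclidean algorithm to (112, 53), tracking rows (r, s, t) with s·112 + t·53 = r. Each division r_prev = q·r_cur + r_new produces the new row as (previous row) − q·(current row):
  row A: (112, 1, 0)   [1·112 + 0·53 = 112]
  row B: (53, 0, 1)   [0·112 + 1·53 = 53]
  112 = 2·53 + 6   → row C = row A − 2·row B = (6, 1, −2)   [check: 1·112 − 2·53 = 6]
  53 = 8·6 + 5   → row D = row B − 8·row C = (5, −8, 17)   [check: −8·112 + 17·53 = 5]
  6 = 1·5 + 1   → row E = row C − 1·row D = (1, 9, −19)   [check: 9·112 − 19·53 = 1]
  5 = 5·1 + 0   → remainder 0, stop. gcd = 1 (last nonzero row E).
The gcd is 1, so 53 is invertible mod 112. The last nonzero row gives 9·112 − 19·53 = 1, so t = −19. So 53^(−1) ≡ −19 ≡ 93 (mod 112). Verify: 53 · 93 = 4929 ≡ 1 (mod 112). ✓

Final answer: 53^(−1) ≡ 93 (mod 112)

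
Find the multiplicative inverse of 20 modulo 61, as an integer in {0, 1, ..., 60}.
20^(−1) ≡ 58 (mod 61)

Apply the extended Euclidean algorithm to (61, 20), tracking rows (r, s, t) with s·61 + t·20 = r. Each division r_prev = q·r_cur + r_new produces the new row as (previous row) − q·(current row):
  row A: (61, 1, 0)   [1·61 + 0·20 = 61]
  row B: (20, 0, 1)   [0·61 + 1·20 = 20]
  61 = 3·20 + 1   → row C = row A − 3·row B = (1, 1, −3)   [check: 1·61 − 3·20 = 1]
  20 = 20·1 + 0   → remainder 0, stop. gcd = 1 (last nonzero row C).
The gcd is 1, so 20 is invertible mod 61. The last nonzero row gives 1·61 − 3·20 = 1, so t = −3. So 20^(−1) ≡ −3 ≡ 58 (mod 61). Verify: 20 · 58 = 1160 ≡ 1 (mod 61). ✓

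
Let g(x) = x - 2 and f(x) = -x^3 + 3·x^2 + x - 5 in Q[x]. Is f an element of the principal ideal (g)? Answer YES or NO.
In Q[x] the ideal (g) consists of all multiples of g, so f ∈ (g) iff g | f, i.e. iff the remainder of f on division by g is 0. Divide f by g (g is monic, so eliminate the leading term of the running remainder at each step):
  leading term -x^3: subtract (-x^2)·g(x) = -x^3 + 2·x^2, leaving x^2 + x - 5
  leading term x^2: subtract (x)·g(x) = x^2 - 2·x, leaving 3·x - 5
  leading term 3·x: subtract (3)·g(x) = 3·x - 6, leaving 1
The remainder r(x) = 1 ≠ 0 (and deg r < deg g), so g ∤ f, i.e. f ∉ (g).

Final answer: NO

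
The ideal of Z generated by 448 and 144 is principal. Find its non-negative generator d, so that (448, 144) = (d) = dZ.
(448, 144) = (16); d = 16

In the PID Z, (a, b) is generated by gcd(a, b). Compute gcd(448, 144) with the extended Euclidean algorithm, tracking rows (r, s, t) with s·448 + t·144 = r:
  row A: (448, 1, 0)   [1·448 + 0·144 = 448]
  row B: (144, 0, 1)   [0·448 + 1·144 = 144]
  448 = 3·144 + 16   → row C = row A − 3·row B = (16, 1, −3)   [check: 1·448 − 3·144 = 16]
  144 = 9·16 + 0   → remainder 0, stop. gcd = 16 (last nonzero row C).
So gcd(448, 144) = 16, with Bézout identity 1·448 − 3·144 = 16. Containment (⊇): the Bézout identity exhibits 16 as an element of (448, 144), giving (16) ⊆ (448, 144). Containment (⊆): since 16 | 448 and 16 | 144 (448 = 16·28, 144 = 16·9), every Z-linear combination of 448 and 144 is divisible by 16, so (448, 144) ⊆ (16). Therefore (448, 144) = (16), d = 16.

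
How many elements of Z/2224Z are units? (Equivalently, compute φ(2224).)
An element a ∈ Z/2224Z is a unit iff gcd(a, 2224) = 1, so the number of units is φ(2224). φ is multiplicative, with φ(p^e) = p^e − p^(e−1). Factorise 2224 = 2^4 · 139. Then
  φ(2224) = (2^4 − 2^3) · (139 − 1) = 8 · 138 = 1104.

Final answer: Z/2224Z has φ(2224) = 1104 units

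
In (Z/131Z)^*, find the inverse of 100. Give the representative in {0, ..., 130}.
Apply the extended Euclidean algorithm to (131, 100), tracking rows (r, s, t) with s·131 + t·100 = r. Each division r_prev = q·r_cur + r_new produces the new row as (previous row) − q·(current row):
  row A: (131, 1, 0)   [1·131 + 0·100 = 131]
  row B: (100, 0, 1)   [0·131 + 1·100 = 100]
  131 = 1·100 + 31   → row C = row A − 1·row B = (31, 1, −1)   [check: 1·131 − 1·100 = 31]
  100 = 3·31 + 7   → row D = row B − 3·row C = (7, −3, 4)   [check: −3·131 + 4·100 = 7]
  31 = 4·7 + 3   → row E = row C − 4·row D = (3, 13, −17)   [check: 13·131 − 17·100 = 3]
  7 = 2·3 + 1   → row F = row D − 2·row E = (1, −29, 38)   [check: −29·131 + 38·100 = 1]
  3 = 3·1 + 0   → remainder 0, stop. gcd = 1 (last nonzero row F).
The gcd is 1, so 100 is invertible mod 131. The last nonzero row gives −29·131 + 38·100 = 1, so t = 38. So 100^(−1) ≡ 38 (mod 131). Verify: 100 · 38 = 3800 ≡ 1 (mod 131). ✓

Final answer: 100^(−1) ≡ 38 (mod 131)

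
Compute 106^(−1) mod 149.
Apply the extended Euclidean algorithm to (149, 106), tracking rows (r, s, t) with s·149 + t·106 = r. Each division r_prev = q·r_cur + r_new produces the new row as (previous row) − q·(current row):
  row A: (149, 1, 0)   [1·149 + 0·106 = 149]
  row B: (106, 0, 1)   [0·149 + 1·106 = 106]
  149 = 1·106 + 43   → row C = row A − 1·row B = (43, 1, −1)   [check: 1·149 − 1·106 = 43]
  106 = 2·43 + 20   → row D = row B − 2·row C = (20, −2, 3)   [check: −2·149 + 3·106 = 20]
  43 = 2·20 + 3   → row E = row C − 2·row D = (3, 5, −7)   [check: 5·149 − 7·106 = 3]
  20 = 6·3 + 2   → row F = row D − 6·row E = (2, −32, 45)   [check: −32·149 + 45·106 = 2]
  3 = 1·2 + 1   → row G = row E − 1·row F = (1, 37, −52)   [check: 37·149 − 52·106 = 1]
  2 = 2·1 + 0   → remainder 0, stop. gcd = 1 (last nonzero row G).
The gcd is 1, so 106 is invertible mod 149. The last nonzero row gives 37·149 − 52·106 = 1, so t = −52. So 106^(−1) ≡ −52 ≡ 97 (mod 149). Verify: 106 · 97 = 10282 ≡ 1 (mod 149). ✓

Final answer: 106^(−1) ≡ 97 (mod 149)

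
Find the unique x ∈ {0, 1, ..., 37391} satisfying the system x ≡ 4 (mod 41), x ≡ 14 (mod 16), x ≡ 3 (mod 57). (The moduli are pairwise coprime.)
The moduli 41, 16, 57 are pairwise coprime, so by the CRT there is a unique solution mod 41·16·57 = 37392.
Solve by successive substitution. Start with x ≡ 4 (mod 41).
  Combine with x ≡ 14 (mod 16): write x = 4 + 41·t and require 4 + 41·t ≡ 14 (mod 16), i.e. 41·t ≡ 14 − 4 ≡ 10 (mod 16). Since 41^(−1) ≡ 9 (mod 16) (41 ≡ 9 (mod 16)), t ≡ 9·10 ≡ 10 (mod 16). So x ≡ 4 + 41·10 = 414 (mod 656).
  Combine with x ≡ 3 (mod 57): write x = 414 + 656·t and require 414 + 656·t ≡ 3 (mod 57), i.e. 656·t ≡ 3 − 414 ≡ 45 (mod 57). Since 656^(−1) ≡ 2 (mod 57) (656 ≡ 29 (mod 57)), t ≡ 2·45 ≡ 33 (mod 57). So x ≡ 414 + 656·33 = 22062 (mod 37392).
Unique solution in [0, 37392): x = 22062.

Final answer: x ≡ 22062 (mod 37392); the representative in [0, 37392) is 22062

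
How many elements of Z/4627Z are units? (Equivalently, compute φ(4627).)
Z/4627Z has φ(4627) = 3960 units

An element a ∈ Z/4627Z is a unit iff gcd(a, 4627) = 1, so the number of units is φ(4627). φ is multiplicative, with φ(p^e) = p^e − p^(e−1). Factorise 4627 = 7 · 661. Then
  φ(4627) = (7 − 1) · (661 − 1) = 6 · 660 = 3960.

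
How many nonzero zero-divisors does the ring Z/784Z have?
In Z/784Z each nonzero element is either a unit (gcd with 784 is 1) or a zero-divisor (gcd > 1). The number of units is φ(784): factorise 784 = 2^4 · 7^2, so φ(784) = (2^4 − 2^3) · (7^2 − 7^1) = 8 · 42 = 336. The nonzero elements number 784 − 1 = 783. Hence the nonzero zero-divisors number 783 − 336 = 447.

Final answer: Z/784Z has 447 nonzero zero-divisors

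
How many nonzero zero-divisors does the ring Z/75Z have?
In Z/75Z each nonzero element is either a unit (gcd with 75 is 1) or a zero-divisor (gcd > 1). The number of units is φ(75): factorise 75 = 3 · 5^2, so φ(75) = (3 − 1) · (5^2 − 5^1) = 2 · 20 = 40. The nonzero elements number 75 − 1 = 74. Hence the nonzero zero-divisors number 74 − 40 = 34.

Final answer: Z/75Z has 34 nonzero zero-divisors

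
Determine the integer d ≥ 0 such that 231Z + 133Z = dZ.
(231, 133) = (7); d = 7

In the PID Z, (a, b) is generated by gcd(a, b). Compute gcd(231, 133) with the extended Euclidean algorithm, tracking rows (r, s, t) with s·231 + t·133 = r:
  row A: (231, 1, 0)   [1·231 + 0·133 = 231]
  row B: (133, 0, 1)   [0·231 + 1·133 = 133]
  231 = 1·133 + 98   → row C = row A − 1·row B = (98, 1, −1)   [check: 1·231 − 1·133 = 98]
  133 = 1·98 + 35   → row D = row B − 1·row C = (35, −1, 2)   [check: −1·231 + 2·133 = 35]
  98 = 2·35 + 28   → row E = row C − 2·row D = (28, 3, −5)   [check: 3·231 − 5·133 = 28]
  35 = 1·28 + 7   → row F = row D − 1·row E = (7, −4, 7)   [check: −4·231 + 7·133 = 7]
  28 = 4·7 + 0   → remainder 0, stop. gcd = 7 (last nonzero row F).
So gcd(231, 133) = 7, with Bézout identity −4·231 + 7·133 = 7. Containment (⊇): the Bézout identity exhibits 7 as an element of (231, 133), giving (7) ⊆ (231, 133). Containment (⊆): since 7 | 231 and 7 | 133 (231 = 7·33, 133 = 7·19), every Z-linear combination of 231 and 133 is divisible by 7, so (231, 133) ⊆ (7). Therefore (231, 133) = (7), d = 7.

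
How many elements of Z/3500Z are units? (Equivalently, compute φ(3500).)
An element a ∈ Z/3500Z is a unit iff gcd(a, 3500) = 1, so the number of units is φ(3500). φ is multiplicative, with φ(p^e) = p^e − p^(e−1). Factorise 3500 = 2^2 · 5^3 · 7. Then
  φ(3500) = (2^2 − 2^1) · (5^3 − 5^2) · (7 − 1) = 2 · 100 · 6 = 1200.

Final answer: Z/3500Z has φ(3500) = 1200 units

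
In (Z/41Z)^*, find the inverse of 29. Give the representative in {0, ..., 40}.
Apply the extended Euclidean algorithm to (41, 29), tracking rows (r, s, t) with s·41 + t·29 = r. Each division r_prev = q·r_cur + r_new produces the new row as (previous row) − q·(current row):
  row A: (41, 1, 0)   [1·41 + 0·29 = 41]
  row B: (29, 0, 1)   [0·41 + 1·29 = 29]
  41 = 1·29 + 12   → row C = row A − 1·row B = (12, 1, −1)   [check: 1·41 − 1·29 = 12]
  29 = 2·12 + 5   → row D = row B − 2·row C = (5, −2, 3)   [check: −2·41 + 3·29 = 5]
  12 = 2·5 + 2   → row E = row C − 2·row D = (2, 5, −7)   [check: 5·41 − 7·29 = 2]
  5 = 2·2 + 1   → row F = row D − 2·row E = (1, −12, 17)   [check: −12·41 + 17·29 = 1]
  2 = 2·1 + 0   → remainder 0, stop. gcd = 1 (last nonzero row F).
The gcd is 1, so 29 is invertible mod 41. The last nonzero row gives −12·41 + 17·29 = 1, so t = 17. So 29^(−1) ≡ 17 (mod 41). Verify: 29 · 17 = 493 ≡ 1 (mod 41). ✓

Final answer: 29^(−1) ≡ 17 (mod 41)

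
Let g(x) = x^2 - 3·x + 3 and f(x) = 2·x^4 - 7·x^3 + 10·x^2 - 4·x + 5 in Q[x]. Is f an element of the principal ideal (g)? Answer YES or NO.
NO

In Q[x] the ideal (g) consists of all multiples of g, so f ∈ (g) iff g | f, i.e. iff the remainder of f on division by g is 0. Divide f by g (g is monic, so eliminate the leading term of the running remainder at each step):
  leading term 2·x^4: subtract (2·x^2)·g(x) = 2·x^4 - 6·x^3 + 6·x^2, leaving -x^3 + 4·x^2 - 4·x + 5
  leading term -x^3: subtract (-x)·g(x) = -x^3 + 3·x^2 - 3·x, leaving x^2 - x + 5
  leading term x^2: subtract (1)·g(x) = x^2 - 3·x + 3, leaving 2·x + 2
The remainder r(x) = 2·x + 2 ≠ 0 (and deg r < deg g), so g ∤ f, i.e. f ∉ (g).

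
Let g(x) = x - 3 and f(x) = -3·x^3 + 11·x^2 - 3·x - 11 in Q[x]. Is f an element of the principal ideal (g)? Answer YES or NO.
NO

In Q[x] the ideal (g) consists of all multiples of g, so f ∈ (g) iff g | f, i.e. iff the remainder of f on division by g is 0. Divide f by g (g is monic, so eliminate the leading term of the running remainder at each step):
  leading term -3·x^3: subtract (-3·x^2)·g(x) = -3·x^3 + 9·x^2, leaving 2·x^2 - 3·x - 11
  leading term 2·x^2: subtract (2·x)·g(x) = 2·x^2 - 6·x, leaving 3·x - 11
  leading term 3·x: subtract (3)·g(x) = 3·x - 9, leaving -2
The remainder r(x) = -2 ≠ 0 (and deg r < deg g), so g ∤ f, i.e. f ∉ (g).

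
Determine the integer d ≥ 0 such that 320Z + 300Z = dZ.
(320, 300) = (20); d = 20

In the PID Z, (a, b) is generated by gcd(a, b). Compute gcd(320, 300) with the extended Euclidean algorithm, tracking rows (r, s, t) with s·320 + t·300 = r:
  row A: (320, 1, 0)   [1·320 + 0·300 = 320]
  row B: (300, 0, 1)   [0·320 + 1·300 = 300]
  320 = 1·300 + 20   → row C = row A − 1·row B = (20, 1, −1)   [check: 1·320 − 1·300 = 20]
  300 = 15·20 + 0   → remainder 0, stop. gcd = 20 (last nonzero row C).
So gcd(320, 300) = 20, with Bézout identity 1·320 − 1·300 = 20. Containment (⊇): the Bézout identity exhibits 20 as an element of (320, 300), giving (20) ⊆ (320, 300). Containment (⊆): since 20 | 320 and 20 | 300 (320 = 20·16, 300 = 20·15), every Z-linear combination of 320 and 300 is divisible by 20, so (320, 300) ⊆ (20). Therefore (320, 300) = (20), d = 20.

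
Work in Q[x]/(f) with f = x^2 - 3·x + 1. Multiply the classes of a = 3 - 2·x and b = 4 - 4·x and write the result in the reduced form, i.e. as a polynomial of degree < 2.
First multiply in Q[x] without reducing: a · b = 8·x^2 - 20·x + 12. Now divide by f(x) = x^2 - 3·x + 1, eliminating the leading term at each step:
  leading term 8·x^2: subtract (8)·f(x) = 8·x^2 - 24·x + 8, leaving 4·x + 4
The degree is now < 2, so this is the remainder. Hence a · b ≡ 4·x + 4 in Q[x]/(f).

Final answer: a · b ≡ 4·x + 4 (mod f(x))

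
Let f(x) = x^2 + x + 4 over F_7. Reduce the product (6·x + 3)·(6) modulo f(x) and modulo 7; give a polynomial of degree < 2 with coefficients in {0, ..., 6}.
Multiply as integer polynomials: a · b = 36·x + 18. Reducing coefficients mod 7: a · b ≡ x + 4. This already has degree < 2, so no reduction by f is needed. Hence a · b ≡ x + 4 in F_7[x]/(f).

Final answer: a · b ≡ x + 4 (mod f(x))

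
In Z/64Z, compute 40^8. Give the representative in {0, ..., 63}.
Use repeated squaring. Binary(8) = 1000. Walk through the bits of the exponent 8 left-to-right: at each bit after the leading one, square the running value, then multiply by 40 if the bit is 1 (always reducing mod 64):
  bit 1 = 1 (leading): start with 40.
  bit 2 = 0: square 40^2 = 1600 ≡ 0 (mod 64).
  bit 3 = 0: square 0^2 = 0 (mod 64).
  bit 4 = 0: square 0^2 = 0 (mod 64).
Final value: 40^8 ≡ 0 (mod 64).

Final answer: 0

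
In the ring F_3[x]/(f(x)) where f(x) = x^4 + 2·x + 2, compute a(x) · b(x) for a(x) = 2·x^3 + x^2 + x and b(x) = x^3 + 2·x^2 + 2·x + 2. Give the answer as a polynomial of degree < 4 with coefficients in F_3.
Multiply as integer polynomials: a · b = 2·x^6 + 5·x^5 + 7·x^4 + 8·x^3 + 4·x^2 + 2·x. Reducing coefficients mod 3: a · b ≡ 2·x^6 + 2·x^5 + x^4 + 2·x^3 + x^2 + 2·x. Now divide by f(x) = x^4 + 2·x + 2 in F_3[x], eliminating the leading term at each step:
  leading term 2·x^6: subtract (2·x^2)·f(x) = 2·x^6 + x^3 + x^2, leaving 2·x^5 + x^4 + x^3 + 2·x (coefficients mod 3)
  leading term 2·x^5: subtract (2·x)·f(x) = 2·x^5 + x^2 + x, leaving x^4 + x^3 + 2·x^2 + x (coefficients mod 3)
  leading term x^4: subtract (1)·f(x) = x^4 + 2·x + 2, leaving x^3 + 2·x^2 + 2·x + 1 (coefficients mod 3)
The degree is now < 4, so this is the remainder. Hence a · b ≡ x^3 + 2·x^2 + 2·x + 1 in F_3[x]/(f).

Final answer: a · b ≡ x^3 + 2·x^2 + 2·x + 1 (mod f(x))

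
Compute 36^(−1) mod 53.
Apply the extended Euclidean algorithm to (53, 36), tracking rows (r, s, t) with s·53 + t·36 = r. Each division r_prev = q·r_cur + r_new produces the new row as (previous row) − q·(current row):
  row A: (53, 1, 0)   [1·53 + 0·36 = 53]
  row B: (36, 0, 1)   [0·53 + 1·36 = 36]
  53 = 1·36 + 17   → row C = row A − 1·row B = (17, 1, −1)   [check: 1·53 − 1·36 = 17]
  36 = 2·17 + 2   → row D = row B − 2·row C = (2, −2, 3)   [check: −2·53 + 3·36 = 2]
  17 = 8·2 + 1   → row E = row C − 8·row D = (1, 17, −25)   [check: 17·53 − 25·36 = 1]
  2 = 2·1 + 0   → remainder 0, stop. gcd = 1 (last nonzero row E).
The gcd is 1, so 36 is invertible mod 53. The last nonzero row gives 17·53 − 25·36 = 1, so t = −25. So 36^(−1) ≡ −25 ≡ 28 (mod 53). Verify: 36 · 28 = 1008 ≡ 1 (mod 53). ✓

Final answer: 36^(−1) ≡ 28 (mod 53)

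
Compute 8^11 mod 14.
8

Use repeated squaring. Binary(11) = 1011. Walk through the bits of the exponent 11 left-to-right: at each bit after the leading one, square the running value, then multiply by 8 if the bit is 1 (always reducing mod 14):
  bit 1 = 1 (leading): start with 8.
  bit 2 = 0: square 8^2 = 64 ≡ 8 (mod 14).
  bit 3 = 1: square 8^2 = 64 ≡ 8; bit is 1, so multiply 8·8 = 64 ≡ 8 (mod 14).
  bit 4 = 1: square 8^2 = 64 ≡ 8; bit is 1, so multiply 8·8 = 64 ≡ 8 (mod 14).
Final value: 8^11 ≡ 8 (mod 14).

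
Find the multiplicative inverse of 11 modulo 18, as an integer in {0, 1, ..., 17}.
Apply the extended Euclidean algorithm to (18, 11), tracking rows (r, s, t) with s·18 + t·11 = r. Each division r_prev = q·r_cur + r_new produces the new row as (previous row) − q·(current row):
  row A: (18, 1, 0)   [1·18 + 0·11 = 18]
  row B: (11, 0, 1)   [0·18 + 1·11 = 11]
  18 = 1·11 + 7   → row C = row A − 1·row B = (7, 1, −1)   [check: 1·18 − 1·11 = 7]
  11 = 1·7 + 4   → row D = row B − 1·row C = (4, −1, 2)   [check: −1·18 + 2·11 = 4]
  7 = 1·4 + 3   → row E = row C − 1·row D = (3, 2, −3)   [check: 2·18 − 3·11 = 3]
  4 = 1·3 + 1   → row F = row D − 1·row E = (1, −3, 5)   [check: −3·18 + 5·11 = 1]
  3 = 3·1 + 0   → remainder 0, stop. gcd = 1 (last nonzero row F).
The gcd is 1, so 11 is invertible mod 18. The last nonzero row gives −3·18 + 5·11 = 1, so t = 5. So 11^(−1) ≡ 5 (mod 18). Verify: 11 · 5 = 55 ≡ 1 (mod 18). ✓

Final answer: 11^(−1) ≡ 5 (mod 18)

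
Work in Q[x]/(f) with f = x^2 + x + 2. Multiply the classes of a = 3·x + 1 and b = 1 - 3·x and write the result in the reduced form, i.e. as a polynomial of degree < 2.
a · b ≡ 9·x + 19 (mod f(x))

First multiply in Q[x] without reducing: a · b = 1 - 9·x^2. Now divide by f(x) = x^2 + x + 2, eliminating the leading term at each step:
  leading term -9·x^2: subtract (-9)·f(x) = -9·x^2 - 9·x - 18, leaving 9·x + 19
The degree is now < 2, so this is the remainder. Hence a · b ≡ 9·x + 19 in Q[x]/(f).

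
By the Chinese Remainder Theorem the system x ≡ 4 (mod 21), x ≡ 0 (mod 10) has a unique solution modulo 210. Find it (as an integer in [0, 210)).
x ≡ 130 (mod 210); the representative in [0, 210) is 130

The moduli 21, 10 are pairwise coprime, so by the CRT there is a unique solution mod 21·10 = 210.
Solve by successive substitution. Start with x ≡ 4 (mod 21).
  Combine with x ≡ 0 (mod 10): write x = 4 + 21·t and require 4 + 21·t ≡ 0 (mod 10), i.e. 21·t ≡ 0 − 4 ≡ 6 (mod 10). Since 21^(−1) ≡ 1 (mod 10) (21 ≡ 1 (mod 10)), t ≡ 1·6 ≡ 6 (mod 10). So x ≡ 4 + 21·6 = 130 (mod 210).
Unique solution in [0, 210): x = 130.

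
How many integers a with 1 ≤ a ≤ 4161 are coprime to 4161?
2592

The number of a ∈ {1, ..., 4161} with gcd(a, 4161) = 1 is by definition Euler's totient φ(4161). φ is multiplicative, with φ(p^e) = p^e − p^(e−1). Factorise 4161 = 3 · 19 · 73. Then
  φ(4161) = (3 − 1) · (19 − 1) · (73 − 1) = 2 · 18 · 72 = 2592.
So there are 2592 such integers.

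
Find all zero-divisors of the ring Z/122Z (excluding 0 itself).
An element a ∈ Z/122Z (with a ≠ 0) is a zero-divisor iff gcd(a, 122) > 1 (because a is a unit precisely when gcd(a, n) = 1, and in Z/nZ every nonzero, non-unit element is a zero-divisor). Scan a = 1, ..., 121 and keep those with gcd(a, 122) > 1:
  gcd(2, 122) = 2, gcd(4, 122) = 2, gcd(6, 122) = 2, gcd(8, 122) = 2, gcd(10, 122) = 2, gcd(12, 122) = 2, gcd(14, 122) = 2, gcd(16, 122) = 2, gcd(18, 122) = 2, gcd(20, 122) = 2, gcd(22, 122) = 2, gcd(24, 122) = 2, gcd(26, 122) = 2, gcd(28, 122) = 2, gcd(30, 122) = 2, gcd(32, 122) = 2, gcd(34, 122) = 2, gcd(36, 122) = 2, gcd(38, 122) = 2, gcd(40, 122) = 2, gcd(42, 122) = 2, gcd(44, 122) = 2, gcd(46, 122) = 2, gcd(48, 122) = 2, gcd(50, 122) = 2, gcd(52, 122) = 2, gcd(54, 122) = 2, gcd(56, 122) = 2, gcd(58, 122) = 2, gcd(60, 122) = 2, gcd(61, 122) = 61, gcd(62, 122) = 2, gcd(64, 122) = 2, gcd(66, 122) = 2, gcd(68, 122) = 2, gcd(70, 122) = 2, gcd(72, 122) = 2, gcd(74, 122) = 2, gcd(76, 122) = 2, gcd(78, 122) = 2, gcd(80, 122) = 2, gcd(82, 122) = 2, gcd(84, 122) = 2, gcd(86, 122) = 2, gcd(88, 122) = 2, gcd(90, 122) = 2, gcd(92, 122) = 2, gcd(94, 122) = 2, gcd(96, 122) = 2, gcd(98, 122) = 2, gcd(100, 122) = 2, gcd(102, 122) = 2, gcd(104, 122) = 2, gcd(106, 122) = 2, gcd(108, 122) = 2, gcd(110, 122) = 2, gcd(112, 122) = 2, gcd(114, 122) = 2, gcd(116, 122) = 2, gcd(118, 122) = 2, gcd(120, 122) = 2.
All other a ∈ {1, ..., 121} have gcd(a, 122) = 1 and are units. So the nonzero zero-divisors are exactly the 61 values of a appearing in this scan.

Final answer: nonzero zero-divisors of Z/122Z = {2, 4, 6, 8, 10, 12, 14, 16, 18, 20, 22, 24, 26, 28, 30, 32, 34, 36, 38, 40, 42, 44, 46, 48, 50, 52, 54, 56, 58, 60, 61, 62, 64, 66, 68, 70, 72, 74, 76, 78, 80, 82, 84, 86, 88, 90, 92, 94, 96, 98, 100, 102, 104, 106, 108, 110, 112, 114, 116, 118, 120}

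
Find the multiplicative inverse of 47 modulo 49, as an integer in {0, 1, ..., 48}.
Apply the extended Euclidean algorithm to (49, 47), tracking rows (r, s, t) with s·49 + t·47 = r. Each division r_prev = q·r_cur + r_new produces the new row as (previous row) − q·(current row):
  row A: (49, 1, 0)   [1·49 + 0·47 = 49]
  row B: (47, 0, 1)   [0·49 + 1·47 = 47]
  49 = 1·47 + 2   → row C = row A − 1·row B = (2, 1, −1)   [check: 1·49 − 1·47 = 2]
  47 = 23·2 + 1   → row D = row B − 23·row C = (1, −23, 24)   [check: −23·49 + 24·47 = 1]
  2 = 2·1 + 0   → remainder 0, stop. gcd = 1 (last nonzero row D).
The gcd is 1, so 47 is invertible mod 49. The last nonzero row gives −23·49 + 24·47 = 1, so t = 24. So 47^(−1) ≡ 24 (mod 49). Verify: 47 · 24 = 1128 ≡ 1 (mod 49). ✓

Final answer: 47^(−1) ≡ 24 (mod 49)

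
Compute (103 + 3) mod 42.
Reduce the summands first: 103 ≡ 19 (mod 42), so 103 + 3 ≡ 19 + 3 (mod 42). 19 + 3 = 22; 22 = 0·42 + 22, so (103 + 3) mod 42 = 22.

Final answer: 22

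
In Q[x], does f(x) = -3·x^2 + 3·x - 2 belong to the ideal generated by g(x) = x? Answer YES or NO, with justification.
NO

In Q[x] the ideal (g) consists of all multiples of g, so f ∈ (g) iff g | f, i.e. iff the remainder of f on division by g is 0. Divide f by g (g is monic, so eliminate the leading term of the running remainder at each step):
  leading term -3·x^2: subtract (-3·x)·g(x) = -3·x^2, leaving 3·x - 2
  leading term 3·x: subtract (3)·g(x) = 3·x, leaving -2
The remainder r(x) = -2 ≠ 0 (and deg r < deg g), so g ∤ f, i.e. f ∉ (g).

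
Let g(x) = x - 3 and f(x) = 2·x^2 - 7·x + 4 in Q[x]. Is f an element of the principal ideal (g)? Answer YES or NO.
NO

In Q[x] the ideal (g) consists of all multiples of g, so f ∈ (g) iff g | f, i.e. iff the remainder of f on division by g is 0. Divide f by g (g is monic, so eliminate the leading term of the running remainder at each step):
  leading term 2·x^2: subtract (2·x)·g(x) = 2·x^2 - 6·x, leaving 4 - x
  leading term -x: subtract (-1)·g(x) = 3 - x, leaving 1
The remainder r(x) = 1 ≠ 0 (and deg r < deg g), so g ∤ f, i.e. f ∉ (g).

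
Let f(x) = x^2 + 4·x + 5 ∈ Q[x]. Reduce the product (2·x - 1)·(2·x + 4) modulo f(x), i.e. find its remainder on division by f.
a · b ≡ -10·x - 24 (mod f(x))

First multiply in Q[x] without reducing: a · b = 4·x^2 + 6·x - 4. Now divide by f(x) = x^2 + 4·x + 5, eliminating the leading term at each step:
  leading term 4·x^2: subtract (4)·f(x) = 4·x^2 + 16·x + 20, leaving -10·x - 24
The degree is now < 2, so this is the remainder. Hence a · b ≡ -10·x - 24 in Q[x]/(f).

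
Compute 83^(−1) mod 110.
83^(−1) ≡ 57 (mod 110)

Apply the extended Euclidean algorithm to (110, 83), tracking rows (r, s, t) with s·110 + t·83 = r. Each division r_prev = q·r_cur + r_new produces the new row as (previous row) − q·(current row):
  row A: (110, 1, 0)   [1·110 + 0·83 = 110]
  row B: (83, 0, 1)   [0·110 + 1·83 = 83]
  110 = 1·83 + 27   → row C = row A − 1·row B = (27, 1, −1)   [check: 1·110 − 1·83 = 27]
  83 = 3·27 + 2   → row D = row B − 3·row C = (2, −3, 4)   [check: −3·110 + 4·83 = 2]
  27 = 13·2 + 1   → row E = row C − 13·row D = (1, 40, −53)   [check: 40·110 − 53·83 = 1]
  2 = 2·1 + 0   → remainder 0, stop. gcd = 1 (last nonzero row E).
The gcd is 1, so 83 is invertible mod 110. The last nonzero row gives 40·110 − 53·83 = 1, so t = −53. So 83^(−1) ≡ −53 ≡ 57 (mod 110). Verify: 83 · 57 = 4731 ≡ 1 (mod 110). ✓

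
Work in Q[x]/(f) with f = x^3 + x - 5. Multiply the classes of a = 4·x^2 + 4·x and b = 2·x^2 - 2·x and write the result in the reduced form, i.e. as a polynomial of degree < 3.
First multiply in Q[x] without reducing: a · b = 8·x^4 - 8·x^2. Now divide by f(x) = x^3 + x - 5, eliminating the leading term at each step:
  leading term 8·x^4: subtract (8·x)·f(x) = 8·x^4 + 8·x^2 - 40·x, leaving -16·x^2 + 40·x
The degree is now < 3, so this is the remainder. Hence a · b ≡ -16·x^2 + 40·x in Q[x]/(f).

Final answer: a · b ≡ -16·x^2 + 40·x (mod f(x))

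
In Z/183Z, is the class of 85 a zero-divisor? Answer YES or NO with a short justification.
NO

gcd(85, 183) = 1, so 85 is a unit in Z/183Z (it has a multiplicative inverse). A unit cannot be a zero-divisor: if 85·b ≡ 0 then multiplying both sides by 85^(−1) gives b ≡ 0. So 85 is not a zero-divisor.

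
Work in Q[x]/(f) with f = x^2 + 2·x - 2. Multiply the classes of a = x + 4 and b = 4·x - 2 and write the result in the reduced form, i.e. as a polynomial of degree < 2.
a · b ≡ 6·x (mod f(x))

First multiply in Q[x] without reducing: a · b = 4·x^2 + 14·x - 8. Now divide by f(x) = x^2 + 2·x - 2, eliminating the leading term at each step:
  leading term 4·x^2: subtract (4)·f(x) = 4·x^2 + 8·x - 8, leaving 6·x
The degree is now < 2, so this is the remainder. Hence a · b ≡ 6·x in Q[x]/(f).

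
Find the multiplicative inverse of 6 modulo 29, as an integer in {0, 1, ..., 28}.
Apply the extended Euclidean algorithm to (29, 6), tracking rows (r, s, t) with s·29 + t·6 = r. Each division r_prev = q·r_cur + r_new produces the new row as (previous row) − q·(current row):
  row A: (29, 1, 0)   [1·29 + 0·6 = 29]
  row B: (6, 0, 1)   [0·29 + 1·6 = 6]
  29 = 4·6 + 5   → row C = row A − 4·row B = (5, 1, −4)   [check: 1·29 − 4·6 = 5]
  6 = 1·5 + 1   → row D = row B − 1·row C = (1, −1, 5)   [check: −1·29 + 5·6 = 1]
  5 = 5·1 + 0   → remainder 0, stop. gcd = 1 (last nonzero row D).
The gcd is 1, so 6 is invertible mod 29. The last nonzero row gives −1·29 + 5·6 = 1, so t = 5. So 6^(−1) ≡ 5 (mod 29). Verify: 6 · 5 = 30 ≡ 1 (mod 29). ✓

Final answer: 6^(−1) ≡ 5 (mod 29)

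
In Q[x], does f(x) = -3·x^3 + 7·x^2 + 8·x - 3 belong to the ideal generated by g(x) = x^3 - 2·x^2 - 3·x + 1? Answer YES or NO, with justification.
In Q[x] the ideal (g) consists of all multiples of g, so f ∈ (g) iff g | f, i.e. iff the remainder of f on division by g is 0. Divide f by g (g is monic, so eliminate the leading term of the running remainder at each step):
  leading term -3·x^3: subtract (-3)·g(x) = -3·x^3 + 6·x^2 + 9·x - 3, leaving x^2 - x
The remainder r(x) = x^2 - x ≠ 0 (and deg r < deg g), so g ∤ f, i.e. f ∉ (g).

Final answer: NO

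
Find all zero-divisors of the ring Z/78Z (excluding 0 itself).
nonzero zero-divisors of Z/78Z = {2, 3, 4, 6, 8, 9, 10, 12, 13, 14, 15, 16, 18, 20, 21, 22, 24, 26, 27, 28, 30, 32, 33, 34, 36, 38, 39, 40, 42, 44, 45, 46, 48, 50, 51, 52, 54, 56, 57, 58, 60, 62, 63, 64, 65, 66, 68, 69, 70, 72, 74, 75, 76}

An element a ∈ Z/78Z (with a ≠ 0) is a zero-divisor iff gcd(a, 78) > 1 (because a is a unit precisely when gcd(a, n) = 1, and in Z/nZ every nonzero, non-unit element is a zero-divisor). Scan a = 1, ..., 77 and keep those with gcd(a, 78) > 1:
  gcd(2, 78) = 2, gcd(3, 78) = 3, gcd(4, 78) = 2, gcd(6, 78) = 6, gcd(8, 78) = 2, gcd(9, 78) = 3, gcd(10, 78) = 2, gcd(12, 78) = 6, gcd(13, 78) = 13, gcd(14, 78) = 2, gcd(15, 78) = 3, gcd(16, 78) = 2, gcd(18, 78) = 6, gcd(20, 78) = 2, gcd(21, 78) = 3, gcd(22, 78) = 2, gcd(24, 78) = 6, gcd(26, 78) = 26, gcd(27, 78) = 3, gcd(28, 78) = 2, gcd(30, 78) = 6, gcd(32, 78) = 2, gcd(33, 78) = 3, gcd(34, 78) = 2, gcd(36, 78) = 6, gcd(38, 78) = 2, gcd(39, 78) = 39, gcd(40, 78) = 2, gcd(42, 78) = 6, gcd(44, 78) = 2, gcd(45, 78) = 3, gcd(46, 78) = 2, gcd(48, 78) = 6, gcd(50, 78) = 2, gcd(51, 78) = 3, gcd(52, 78) = 26, gcd(54, 78) = 6, gcd(56, 78) = 2, gcd(57, 78) = 3, gcd(58, 78) = 2, gcd(60, 78) = 6, gcd(62, 78) = 2, gcd(63, 78) = 3, gcd(64, 78) = 2, gcd(65, 78) = 13, gcd(66, 78) = 6, gcd(68, 78) = 2, gcd(69, 78) = 3, gcd(70, 78) = 2, gcd(72, 78) = 6, gcd(74, 78) = 2, gcd(75, 78) = 3, gcd(76, 78) = 2.
All other a ∈ {1, ..., 77} have gcd(a, 78) = 1 and are units. So the nonzero zero-divisors are exactly the 53 values of a appearing in this scan.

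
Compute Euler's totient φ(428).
φ is multiplicative, with φ(p^e) = p^e − p^(e−1). Factorise 428 = 2^2 · 107. Then
  φ(428) = (2^2 − 2^1) · (107 − 1) = 2 · 106 = 212.

Final answer: φ(428) = 212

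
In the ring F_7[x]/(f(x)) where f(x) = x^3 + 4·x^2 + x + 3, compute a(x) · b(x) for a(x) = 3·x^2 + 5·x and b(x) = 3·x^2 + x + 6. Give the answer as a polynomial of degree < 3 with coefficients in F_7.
Multiply as integer polynomials: a · b = 9·x^4 + 18·x^3 + 23·x^2 + 30·x. Reducing coefficients mod 7: a · b ≡ 2·x^4 + 4·x^3 + 2·x^2 + 2·x. Now divide by f(x) = x^3 + 4·x^2 + x + 3 in F_7[x], eliminating the leading term at each step:
  leading term 2·x^4: subtract (2·x)·f(x) = 2·x^4 + x^3 + 2·x^2 + 6·x, leaving 3·x^3 + 3·x (coefficients mod 7)
  leading term 3·x^3: subtract (3)·f(x) = 3·x^3 + 5·x^2 + 3·x + 2, leaving 2·x^2 + 5 (coefficients mod 7)
The degree is now < 3, so this is the remainder. Hence a · b ≡ 2·x^2 + 5 in F_7[x]/(f).

Final answer: a · b ≡ 2·x^2 + 5 (mod f(x))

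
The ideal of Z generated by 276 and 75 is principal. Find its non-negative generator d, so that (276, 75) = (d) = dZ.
(276, 75) = (3); d = 3

In the PID Z, (a, b) is generated by gcd(a, b). Compute gcd(276, 75) with the extended Euclidean algorithm, tracking rows (r, s, t) with s·276 + t·75 = r:
  row A: (276, 1, 0)   [1·276 + 0·75 = 276]
  row B: (75, 0, 1)   [0·276 + 1·75 = 75]
  276 = 3·75 + 51   → row C = row A − 3·row B = (51, 1, −3)   [check: 1·276 − 3·75 = 51]
  75 = 1·51 + 24   → row D = row B − 1·row C = (24, −1, 4)   [check: −1·276 + 4·75 = 24]
  51 = 2·24 + 3   → row E = row C − 2·row D = (3, 3, −11)   [check: 3·276 − 11·75 = 3]
  24 = 8·3 + 0   → remainder 0, stop. gcd = 3 (last nonzero row E).
So gcd(276, 75) = 3, with Bézout identity 3·276 − 11·75 = 3. Containment (⊇): the Bézout identity exhibits 3 as an element of (276, 75), giving (3) ⊆ (276, 75). Containment (⊆): since 3 | 276 and 3 | 75 (276 = 3·92, 75 = 3·25), every Z-linear combination of 276 and 75 is divisible by 3, so (276, 75) ⊆ (3). Therefore (276, 75) = (3), d = 3.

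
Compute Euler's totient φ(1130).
φ(1130) = 448

φ is multiplicative, with φ(p^e) = p^e − p^(e−1). Factorise 1130 = 2 · 5 · 113. Then
  φ(1130) = (2 − 1) · (5 − 1) · (113 − 1) = 1 · 4 · 112 = 448.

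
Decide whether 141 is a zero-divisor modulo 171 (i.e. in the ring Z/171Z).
YES

gcd(141, 171) = 3 > 1, so 141 is not a unit in Z/171Z. In Z/nZ every nonzero non-unit is a zero-divisor: explicitly, take b = 171/gcd = 57 ≠ 0 (mod 171); then 141·57 = 8037 = 47·171, i.e. 141·57 ≡ 0 (mod 171). So 141 is a zero-divisor.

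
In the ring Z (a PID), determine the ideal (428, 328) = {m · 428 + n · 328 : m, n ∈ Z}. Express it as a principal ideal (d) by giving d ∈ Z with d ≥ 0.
(428, 328) = (4); d = 4

In the PID Z, (a, b) is generated by gcd(a, b). Compute gcd(428, 328) with the extended Euclidean algorithm, tracking rows (r, s, t) with s·428 + t·328 = r:
  row A: (428, 1, 0)   [1·428 + 0·328 = 428]
  row B: (328, 0, 1)   [0·428 + 1·328 = 328]
  428 = 1·328 + 100   → row C = row A − 1·row B = (100, 1, −1)   [check: 1·428 − 1·328 = 100]
  328 = 3·100 + 28   → row D = row B − 3·row C = (28, −3, 4)   [check: −3·428 + 4·328 = 28]
  100 = 3·28 + 16   → row E = row C − 3·row D = (16, 10, −13)   [check: 10·428 − 13·328 = 16]
  28 = 1·16 + 12   → row F = row D − 1·row E = (12, −13, 17)   [check: −13·428 + 17·328 = 12]
  16 = 1·12 + 4   → row G = row E − 1·row F = (4, 23, −30)   [check: 23·428 − 30·328 = 4]
  12 = 3·4 + 0   → remainder 0, stop. gcd = 4 (last nonzero row G).
So gcd(428, 328) = 4, with Bézout identity 23·428 − 30·328 = 4. Containment (⊇): the Bézout identity exhibits 4 as an element of (428, 328), giving (4) ⊆ (428, 328). Containment (⊆): since 4 | 428 and 4 | 328 (428 = 4·107, 328 = 4·82), every Z-linear combination of 428 and 328 is divisible by 4, so (428, 328) ⊆ (4). Therefore (428, 328) = (4), d = 4.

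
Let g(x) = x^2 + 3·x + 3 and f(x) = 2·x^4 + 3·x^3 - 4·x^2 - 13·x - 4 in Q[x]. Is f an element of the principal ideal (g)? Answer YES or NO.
In Q[x] the ideal (g) consists of all multiples of g, so f ∈ (g) iff g | f, i.e. iff the remainder of f on division by g is 0. Divide f by g (g is monic, so eliminate the leading term of the running remainder at each step):
  leading term 2·x^4: subtract (2·x^2)·g(x) = 2·x^4 + 6·x^3 + 6·x^2, leaving -3·x^3 - 10·x^2 - 13·x - 4
  leading term -3·x^3: subtract (-3·x)·g(x) = -3·x^3 - 9·x^2 - 9·x, leaving -x^2 - 4·x - 4
  leading term -x^2: subtract (-1)·g(x) = -x^2 - 3·x - 3, leaving -x - 1
The remainder r(x) = -x - 1 ≠ 0 (and deg r < deg g), so g ∤ f, i.e. f ∉ (g).

Final answer: NO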